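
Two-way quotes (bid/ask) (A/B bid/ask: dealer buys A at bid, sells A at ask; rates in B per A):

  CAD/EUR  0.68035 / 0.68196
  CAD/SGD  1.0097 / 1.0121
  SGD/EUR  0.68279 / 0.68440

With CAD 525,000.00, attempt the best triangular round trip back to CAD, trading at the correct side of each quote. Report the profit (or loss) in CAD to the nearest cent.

Net profit: CAD 5,737.67

Best loop CAD → SGD → EUR → CAD:
CAD 525,000.00 × 1.0097 (sell CAD at bid) = SGD 530,092.50
SGD 530,092.50 × 0.68279 (sell SGD at bid) = EUR 361,941.86
EUR 361,941.86 ÷ 0.68196 (buy CAD at ask) = CAD 530,737.67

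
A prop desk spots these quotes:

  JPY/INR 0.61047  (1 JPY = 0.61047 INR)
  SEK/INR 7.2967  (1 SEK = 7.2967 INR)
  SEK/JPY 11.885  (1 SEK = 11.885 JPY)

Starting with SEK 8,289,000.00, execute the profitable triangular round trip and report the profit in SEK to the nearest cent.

Profit: SEK 47,142.27

Profitable loop is SEK → INR → JPY → SEK:
SEK 8,289,000.00 × 7.2967 = INR 60,482,346.30
INR 60,482,346.30 ÷ 0.61047 = JPY 99,075,051
JPY 99,075,051 ÷ 11.885 = SEK 8,336,142.27
Profit = SEK 8,336,142.27 − SEK 8,289,000.00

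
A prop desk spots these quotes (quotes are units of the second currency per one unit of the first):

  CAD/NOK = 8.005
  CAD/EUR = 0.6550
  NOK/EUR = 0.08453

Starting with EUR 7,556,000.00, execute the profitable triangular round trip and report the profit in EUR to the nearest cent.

Profit: EUR 249,897.68

Profitable loop is EUR → CAD → NOK → EUR:
EUR 7,556,000.00 ÷ 0.6550 = CAD 11,535,877.86
CAD 11,535,877.86 × 8.005 = NOK 92,344,702.29
NOK 92,344,702.29 × 0.08453 = EUR 7,805,897.68
Profit = EUR 7,805,897.68 − EUR 7,556,000.00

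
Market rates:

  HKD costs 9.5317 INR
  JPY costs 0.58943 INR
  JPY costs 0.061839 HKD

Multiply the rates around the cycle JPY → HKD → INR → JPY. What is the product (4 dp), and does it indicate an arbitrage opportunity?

1.0000 (no arbitrage)

Around JPY → HKD → INR → JPY: 1 × 0.061839 × 9.5317 ÷ 0.58943 = 1.000001
Product ≈ 1 (deviation 0.000%, within rounding noise).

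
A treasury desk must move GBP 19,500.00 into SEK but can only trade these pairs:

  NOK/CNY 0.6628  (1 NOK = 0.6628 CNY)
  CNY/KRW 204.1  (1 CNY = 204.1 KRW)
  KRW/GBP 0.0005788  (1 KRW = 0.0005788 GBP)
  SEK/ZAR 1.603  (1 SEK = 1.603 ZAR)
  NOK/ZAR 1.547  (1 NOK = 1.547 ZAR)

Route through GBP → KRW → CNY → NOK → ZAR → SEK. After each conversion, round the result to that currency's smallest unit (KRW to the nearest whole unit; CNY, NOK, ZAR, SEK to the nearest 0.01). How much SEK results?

GBP 19,500.00 ÷ 0.0005788 = KRW 33,690,394
KRW 33,690,394 ÷ 204.1 = CNY 165,068.07
CNY 165,068.07 ÷ 0.6628 = NOK 249,046.58
NOK 249,046.58 × 1.547 = ZAR 385,275.06
ZAR 385,275.06 ÷ 1.603 = SEK 240,346.26

SEK 240,346.26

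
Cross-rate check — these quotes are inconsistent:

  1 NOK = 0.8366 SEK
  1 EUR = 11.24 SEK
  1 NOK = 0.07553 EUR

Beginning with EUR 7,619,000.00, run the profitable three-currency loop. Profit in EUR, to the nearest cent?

Profit: EUR 112,538.26

Profitable loop is EUR → SEK → NOK → EUR:
EUR 7,619,000.00 × 11.24 = SEK 85,637,560.00
SEK 85,637,560.00 ÷ 0.8366 = NOK 102,363,805.88
NOK 102,363,805.88 × 0.07553 = EUR 7,731,538.26
Profit = EUR 7,731,538.26 − EUR 7,619,000.00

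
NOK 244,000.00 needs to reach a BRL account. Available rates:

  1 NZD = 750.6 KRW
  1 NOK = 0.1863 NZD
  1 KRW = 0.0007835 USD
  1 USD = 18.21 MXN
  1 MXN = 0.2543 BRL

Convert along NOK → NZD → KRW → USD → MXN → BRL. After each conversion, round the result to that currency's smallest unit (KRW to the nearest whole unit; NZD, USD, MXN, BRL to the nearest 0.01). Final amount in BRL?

BRL 123,796.00

NOK 244,000.00 × 0.1863 = NZD 45,457.20
NZD 45,457.20 × 750.6 = KRW 34,120,174
KRW 34,120,174 × 0.0007835 = USD 26,733.16
USD 26,733.16 × 18.21 = MXN 486,810.84
MXN 486,810.84 × 0.2543 = BRL 123,796.00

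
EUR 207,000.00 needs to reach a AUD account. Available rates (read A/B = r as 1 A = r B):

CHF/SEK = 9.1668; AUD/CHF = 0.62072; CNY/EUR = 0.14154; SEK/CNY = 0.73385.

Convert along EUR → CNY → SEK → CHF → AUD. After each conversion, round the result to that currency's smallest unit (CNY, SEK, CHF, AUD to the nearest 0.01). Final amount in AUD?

EUR 207,000.00 ÷ 0.14154 = CNY 1,462,484.10
CNY 1,462,484.10 ÷ 0.73385 = SEK 1,992,892.42
SEK 1,992,892.42 ÷ 9.1668 = CHF 217,403.28
CHF 217,403.28 ÷ 0.62072 = AUD 350,243.72

AUD 350,243.72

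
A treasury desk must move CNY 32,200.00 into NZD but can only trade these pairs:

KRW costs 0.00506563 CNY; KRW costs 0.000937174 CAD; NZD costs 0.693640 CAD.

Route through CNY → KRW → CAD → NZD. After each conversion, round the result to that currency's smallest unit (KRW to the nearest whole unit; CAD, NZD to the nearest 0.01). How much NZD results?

NZD 8,588.33

CNY 32,200.00 ÷ 0.00506563 = KRW 6,356,564
KRW 6,356,564 × 0.000937174 = CAD 5,957.21
CAD 5,957.21 ÷ 0.693640 = NZD 8,588.33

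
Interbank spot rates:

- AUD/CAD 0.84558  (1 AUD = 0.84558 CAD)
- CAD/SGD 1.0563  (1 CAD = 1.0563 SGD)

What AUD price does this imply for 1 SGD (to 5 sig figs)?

1 SGD ÷ 1.0563 = 0.946701 CAD
0.946701 CAD ÷ 0.84558 = 1.11959 AUD

SGD/AUD = 1.1196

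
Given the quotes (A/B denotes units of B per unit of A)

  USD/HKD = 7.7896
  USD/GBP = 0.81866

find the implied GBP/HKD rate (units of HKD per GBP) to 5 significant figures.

GBP/HKD = 9.5151

1 GBP ÷ 0.81866 = 1.22151 USD
1.22151 USD × 7.7896 = 9.51506 HKD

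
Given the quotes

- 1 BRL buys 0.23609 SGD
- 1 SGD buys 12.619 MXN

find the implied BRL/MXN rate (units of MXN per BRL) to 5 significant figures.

BRL/MXN = 2.9792

1 BRL × 0.23609 = 0.23609 SGD
0.23609 SGD × 12.619 = 2.97922 MXN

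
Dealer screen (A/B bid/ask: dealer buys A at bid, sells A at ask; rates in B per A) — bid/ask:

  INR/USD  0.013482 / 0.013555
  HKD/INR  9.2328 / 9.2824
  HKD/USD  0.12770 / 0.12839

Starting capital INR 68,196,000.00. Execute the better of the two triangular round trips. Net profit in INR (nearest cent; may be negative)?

Net profit: INR 1,017,370.42

Best loop INR → HKD → USD → INR:
INR 68,196,000.00 ÷ 9.2824 (buy HKD at ask) = HKD 7,346,806.86
HKD 7,346,806.86 × 0.12770 (sell HKD at bid) = USD 938,187.24
USD 938,187.24 ÷ 0.013555 (buy INR at ask) = INR 69,213,370.42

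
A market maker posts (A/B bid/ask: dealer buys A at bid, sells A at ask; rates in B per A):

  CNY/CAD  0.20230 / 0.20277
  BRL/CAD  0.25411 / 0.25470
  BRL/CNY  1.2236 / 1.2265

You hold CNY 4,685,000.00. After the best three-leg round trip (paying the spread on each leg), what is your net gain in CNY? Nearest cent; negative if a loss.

Net profit: CNY 101,963.30

Best loop CNY → BRL → CAD → CNY:
CNY 4,685,000.00 ÷ 1.2265 (buy BRL at ask) = BRL 3,819,812.47
BRL 3,819,812.47 × 0.25411 (sell BRL at bid) = CAD 970,652.55
CAD 970,652.55 ÷ 0.20277 (buy CNY at ask) = CNY 4,786,963.30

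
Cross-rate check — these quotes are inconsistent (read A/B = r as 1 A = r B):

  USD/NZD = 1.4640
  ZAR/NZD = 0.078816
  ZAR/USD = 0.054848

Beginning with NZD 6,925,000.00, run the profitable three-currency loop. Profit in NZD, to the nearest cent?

Profit: NZD 130,166.38

Profitable loop is NZD → ZAR → USD → NZD:
NZD 6,925,000.00 ÷ 0.078816 = ZAR 87,862,870.48
ZAR 87,862,870.48 × 0.054848 = USD 4,819,102.72
USD 4,819,102.72 × 1.4640 = NZD 7,055,166.38
Profit = NZD 7,055,166.38 − NZD 6,925,000.00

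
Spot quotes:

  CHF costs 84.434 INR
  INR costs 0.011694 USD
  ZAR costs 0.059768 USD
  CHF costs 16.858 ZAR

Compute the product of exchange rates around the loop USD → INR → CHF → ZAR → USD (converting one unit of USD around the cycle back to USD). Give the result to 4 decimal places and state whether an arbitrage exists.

1.0205 (arbitrage exists)

Around USD → INR → CHF → ZAR → USD: 1 ÷ 0.011694 ÷ 84.434 × 16.858 × 0.059768 = 1.020456
Product > 1; profitable direction is USD → INR → CHF → ZAR → USD.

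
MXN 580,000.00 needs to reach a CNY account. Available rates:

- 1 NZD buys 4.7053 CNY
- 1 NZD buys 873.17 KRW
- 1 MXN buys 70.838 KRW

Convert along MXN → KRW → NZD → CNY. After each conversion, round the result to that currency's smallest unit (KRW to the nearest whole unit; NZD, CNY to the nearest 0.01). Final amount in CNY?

CNY 221,402.62

MXN 580,000.00 × 70.838 = KRW 41,086,040
KRW 41,086,040 ÷ 873.17 = NZD 47,053.88
NZD 47,053.88 × 4.7053 = CNY 221,402.62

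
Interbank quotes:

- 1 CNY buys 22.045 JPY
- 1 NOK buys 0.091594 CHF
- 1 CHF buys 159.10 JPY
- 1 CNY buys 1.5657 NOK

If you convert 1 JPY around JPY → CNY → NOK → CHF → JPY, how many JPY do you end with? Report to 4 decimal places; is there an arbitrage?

1.0350 (arbitrage exists)

Around JPY → CNY → NOK → CHF → JPY: 1 ÷ 22.045 × 1.5657 × 0.091594 × 159.10 = 1.034989
Product > 1; profitable direction is JPY → CNY → NOK → CHF → JPY.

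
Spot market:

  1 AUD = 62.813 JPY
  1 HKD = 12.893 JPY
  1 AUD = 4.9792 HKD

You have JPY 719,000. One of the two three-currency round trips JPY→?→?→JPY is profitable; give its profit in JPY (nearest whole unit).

Profit: JPY 15,840

Profitable loop is JPY → AUD → HKD → JPY:
JPY 719,000 ÷ 62.813 = AUD 11,446.68
AUD 11,446.68 × 4.9792 = HKD 56,995.28
HKD 56,995.28 × 12.893 = JPY 734,840
Profit = JPY 734,840 − JPY 719,000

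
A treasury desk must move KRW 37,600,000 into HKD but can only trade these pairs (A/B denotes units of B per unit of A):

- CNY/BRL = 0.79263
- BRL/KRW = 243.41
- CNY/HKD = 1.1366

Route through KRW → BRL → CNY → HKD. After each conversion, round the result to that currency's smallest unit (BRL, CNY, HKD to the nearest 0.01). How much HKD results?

HKD 221,506.55

KRW 37,600,000 ÷ 243.41 = BRL 154,471.88
BRL 154,471.88 ÷ 0.79263 = CNY 194,885.23
CNY 194,885.23 × 1.1366 = HKD 221,506.55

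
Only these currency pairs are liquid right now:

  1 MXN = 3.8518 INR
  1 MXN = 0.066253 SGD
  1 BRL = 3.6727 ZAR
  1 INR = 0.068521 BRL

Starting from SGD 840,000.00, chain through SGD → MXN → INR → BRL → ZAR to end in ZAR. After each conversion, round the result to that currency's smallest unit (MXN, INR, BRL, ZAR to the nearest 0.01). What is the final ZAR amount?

ZAR 12,289,850.90

SGD 840,000.00 ÷ 0.066253 = MXN 12,678,671.15
MXN 12,678,671.15 × 3.8518 = INR 48,835,705.54
INR 48,835,705.54 × 0.068521 = BRL 3,346,271.38
BRL 3,346,271.38 × 3.6727 = ZAR 12,289,850.90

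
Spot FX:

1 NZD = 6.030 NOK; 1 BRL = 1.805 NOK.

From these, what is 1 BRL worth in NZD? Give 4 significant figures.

1 BRL × 1.805 = 1.805 NOK
1.805 NOK ÷ 6.030 = 0.299337 NZD

BRL/NZD = 0.2993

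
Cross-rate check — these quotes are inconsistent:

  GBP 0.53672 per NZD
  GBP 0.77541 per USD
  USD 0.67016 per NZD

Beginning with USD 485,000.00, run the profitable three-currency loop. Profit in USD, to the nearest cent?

Profitable loop is USD → NZD → GBP → USD:
USD 485,000.00 ÷ 0.67016 = NZD 723,707.77
NZD 723,707.77 × 0.53672 = GBP 388,428.44
GBP 388,428.44 ÷ 0.77541 = USD 500,932.97
Profit = USD 500,932.97 − USD 485,000.00

Profit: USD 15,932.97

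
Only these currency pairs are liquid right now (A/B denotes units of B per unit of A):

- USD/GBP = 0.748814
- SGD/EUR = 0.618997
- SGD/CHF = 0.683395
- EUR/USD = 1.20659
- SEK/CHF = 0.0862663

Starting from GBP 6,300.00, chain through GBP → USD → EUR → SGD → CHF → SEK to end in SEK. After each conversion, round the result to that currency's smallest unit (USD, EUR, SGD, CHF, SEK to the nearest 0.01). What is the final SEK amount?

SEK 89,237.74

GBP 6,300.00 ÷ 0.748814 = USD 8,413.30
USD 8,413.30 ÷ 1.20659 = EUR 6,972.79
EUR 6,972.79 ÷ 0.618997 = SGD 11,264.66
SGD 11,264.66 × 0.683395 = CHF 7,698.21
CHF 7,698.21 ÷ 0.0862663 = SEK 89,237.74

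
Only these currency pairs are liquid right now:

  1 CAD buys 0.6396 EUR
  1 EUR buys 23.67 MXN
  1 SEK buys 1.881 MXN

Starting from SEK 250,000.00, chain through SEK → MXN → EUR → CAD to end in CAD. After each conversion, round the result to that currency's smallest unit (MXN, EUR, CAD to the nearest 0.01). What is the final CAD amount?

SEK 250,000.00 × 1.881 = MXN 470,250.00
MXN 470,250.00 ÷ 23.67 = EUR 19,866.92
EUR 19,866.92 ÷ 0.6396 = CAD 31,061.48

CAD 31,061.48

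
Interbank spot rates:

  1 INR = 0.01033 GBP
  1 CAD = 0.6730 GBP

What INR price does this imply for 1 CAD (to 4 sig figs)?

1 CAD × 0.6730 = 0.673 GBP
0.673 GBP ÷ 0.01033 = 65.15 INR

CAD/INR = 65.15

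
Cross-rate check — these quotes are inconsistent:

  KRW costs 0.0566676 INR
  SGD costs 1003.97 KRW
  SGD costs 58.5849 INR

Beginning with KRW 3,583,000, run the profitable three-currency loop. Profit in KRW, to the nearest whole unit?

Profitable loop is KRW → SGD → INR → KRW:
KRW 3,583,000 ÷ 1003.97 = SGD 3,568.83
SGD 3,568.83 × 58.5849 = INR 209,079.65
INR 209,079.65 ÷ 0.0566676 = KRW 3,689,580
Profit = KRW 3,689,580 − KRW 3,583,000

Profit: KRW 106,580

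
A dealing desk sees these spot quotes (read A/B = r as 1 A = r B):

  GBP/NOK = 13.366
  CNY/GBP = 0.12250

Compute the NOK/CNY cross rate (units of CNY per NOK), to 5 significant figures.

NOK/CNY = 0.61075

1 NOK ÷ 13.366 = 0.0748167 GBP
0.0748167 GBP ÷ 0.12250 = 0.610749 CNY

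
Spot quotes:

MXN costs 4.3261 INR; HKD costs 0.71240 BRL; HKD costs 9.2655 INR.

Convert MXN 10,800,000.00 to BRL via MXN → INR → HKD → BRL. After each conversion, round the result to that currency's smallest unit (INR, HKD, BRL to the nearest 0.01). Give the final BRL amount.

BRL 3,592,322.84

MXN 10,800,000.00 × 4.3261 = INR 46,721,880.00
INR 46,721,880.00 ÷ 9.2655 = HKD 5,042,564.35
HKD 5,042,564.35 × 0.71240 = BRL 3,592,322.84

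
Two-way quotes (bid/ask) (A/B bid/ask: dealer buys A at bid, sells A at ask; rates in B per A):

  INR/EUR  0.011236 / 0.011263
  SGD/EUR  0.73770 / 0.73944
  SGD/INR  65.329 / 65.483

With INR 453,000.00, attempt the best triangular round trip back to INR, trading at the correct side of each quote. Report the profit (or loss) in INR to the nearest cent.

Net profit: INR 101.33

Best loop INR → SGD → EUR → INR:
INR 453,000.00 ÷ 65.483 (buy SGD at ask) = SGD 6,917.83
SGD 6,917.83 × 0.73770 (sell SGD at bid) = EUR 5,103.28
EUR 5,103.28 ÷ 0.011263 (buy INR at ask) = INR 453,101.33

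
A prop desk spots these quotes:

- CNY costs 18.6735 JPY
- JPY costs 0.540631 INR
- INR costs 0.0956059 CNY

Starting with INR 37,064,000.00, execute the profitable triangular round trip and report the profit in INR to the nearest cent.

Profit: INR 1,336,857.50

Profitable loop is INR → JPY → CNY → INR:
INR 37,064,000.00 ÷ 0.540631 = JPY 68,556,927
JPY 68,556,927 ÷ 18.6735 = CNY 3,671,348.54
CNY 3,671,348.54 ÷ 0.0956059 = INR 38,400,857.50
Profit = INR 38,400,857.50 − INR 37,064,000.00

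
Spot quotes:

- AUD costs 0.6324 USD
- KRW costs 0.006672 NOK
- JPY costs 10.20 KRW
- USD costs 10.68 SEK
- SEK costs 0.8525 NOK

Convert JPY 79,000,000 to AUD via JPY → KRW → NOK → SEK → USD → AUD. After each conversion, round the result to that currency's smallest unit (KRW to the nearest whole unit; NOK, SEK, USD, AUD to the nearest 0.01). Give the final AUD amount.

JPY 79,000,000 × 10.20 = KRW 805,800,000
KRW 805,800,000 × 0.006672 = NOK 5,376,297.60
NOK 5,376,297.60 ÷ 0.8525 = SEK 6,306,507.45
SEK 6,306,507.45 ÷ 10.68 = USD 590,496.95
USD 590,496.95 ÷ 0.6324 = AUD 933,739.64

AUD 933,739.64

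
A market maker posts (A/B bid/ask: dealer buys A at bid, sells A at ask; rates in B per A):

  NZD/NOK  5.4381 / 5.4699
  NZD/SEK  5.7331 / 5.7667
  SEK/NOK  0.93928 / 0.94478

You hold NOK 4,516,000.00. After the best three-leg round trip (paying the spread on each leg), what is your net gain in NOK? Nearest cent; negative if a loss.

Best loop NOK → SEK → NZD → NOK:
NOK 4,516,000.00 ÷ 0.94478 (buy SEK at ask) = SEK 4,779,948.77
SEK 4,779,948.77 ÷ 5.7667 (buy NZD at ask) = NZD 828,888.06
NZD 828,888.06 × 5.4381 (sell NZD at bid) = NOK 4,507,576.15

Net result: NOK -8,423.85 (no profitable arbitrage after spreads)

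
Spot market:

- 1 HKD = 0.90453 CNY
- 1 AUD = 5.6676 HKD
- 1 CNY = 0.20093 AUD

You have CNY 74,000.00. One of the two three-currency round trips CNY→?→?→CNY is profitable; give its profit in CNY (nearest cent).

Profitable loop is CNY → AUD → HKD → CNY:
CNY 74,000.00 × 0.20093 = AUD 14,868.82
AUD 14,868.82 × 5.6676 = HKD 84,270.52
HKD 84,270.52 × 0.90453 = CNY 76,225.22
Profit = CNY 76,225.22 − CNY 74,000.00

Profit: CNY 2,225.22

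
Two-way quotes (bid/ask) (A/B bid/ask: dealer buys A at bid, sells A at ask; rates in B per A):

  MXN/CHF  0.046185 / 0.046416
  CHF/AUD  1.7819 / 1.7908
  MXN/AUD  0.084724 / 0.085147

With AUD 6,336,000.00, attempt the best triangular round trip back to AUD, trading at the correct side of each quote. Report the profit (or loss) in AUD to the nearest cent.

Net profit: AUD 122,130.59

Best loop AUD → CHF → MXN → AUD:
AUD 6,336,000.00 ÷ 1.7908 (buy CHF at ask) = CHF 3,538,083.54
CHF 3,538,083.54 ÷ 0.046416 (buy MXN at ask) = MXN 76,225,515.73
MXN 76,225,515.73 × 0.084724 (sell MXN at bid) = AUD 6,458,130.59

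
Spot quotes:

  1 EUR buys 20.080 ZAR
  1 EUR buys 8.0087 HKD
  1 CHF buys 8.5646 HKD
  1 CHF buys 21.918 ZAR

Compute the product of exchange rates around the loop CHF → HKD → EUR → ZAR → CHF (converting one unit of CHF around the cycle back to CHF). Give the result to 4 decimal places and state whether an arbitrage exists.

Around CHF → HKD → EUR → ZAR → CHF: 1 × 8.5646 ÷ 8.0087 × 20.080 ÷ 21.918 = 0.979733
Product < 1; profitable direction is CHF → ZAR → EUR → HKD → CHF.

0.9797 (arbitrage exists)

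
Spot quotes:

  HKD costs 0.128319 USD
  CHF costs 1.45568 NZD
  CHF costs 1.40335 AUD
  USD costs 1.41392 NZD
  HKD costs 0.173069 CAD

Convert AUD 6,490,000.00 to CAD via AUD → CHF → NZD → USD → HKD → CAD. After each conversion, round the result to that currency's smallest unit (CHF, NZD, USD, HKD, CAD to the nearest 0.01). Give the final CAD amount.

AUD 6,490,000.00 ÷ 1.40335 = CHF 4,624,648.16
CHF 4,624,648.16 × 1.45568 = NZD 6,732,007.83
NZD 6,732,007.83 ÷ 1.41392 = USD 4,761,236.72
USD 4,761,236.72 ÷ 0.128319 = HKD 37,104,690.03
HKD 37,104,690.03 × 0.173069 = CAD 6,421,671.60

CAD 6,421,671.60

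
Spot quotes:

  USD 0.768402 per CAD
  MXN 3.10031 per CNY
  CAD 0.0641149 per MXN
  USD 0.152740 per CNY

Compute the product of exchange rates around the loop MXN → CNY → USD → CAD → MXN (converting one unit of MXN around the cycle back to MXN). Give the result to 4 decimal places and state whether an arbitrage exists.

1.0000 (no arbitrage)

Around MXN → CNY → USD → CAD → MXN: 1 ÷ 3.10031 × 0.152740 ÷ 0.768402 ÷ 0.0641149 = 1.000000
Product ≈ 1 (deviation 0.000%, within rounding noise).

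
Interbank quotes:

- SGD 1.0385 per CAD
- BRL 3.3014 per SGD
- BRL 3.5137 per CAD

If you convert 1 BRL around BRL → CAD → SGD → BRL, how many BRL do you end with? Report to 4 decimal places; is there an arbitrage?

0.9758 (arbitrage exists)

Around BRL → CAD → SGD → BRL: 1 ÷ 3.5137 × 1.0385 × 3.3014 = 0.975753
Product < 1; profitable direction is BRL → SGD → CAD → BRL.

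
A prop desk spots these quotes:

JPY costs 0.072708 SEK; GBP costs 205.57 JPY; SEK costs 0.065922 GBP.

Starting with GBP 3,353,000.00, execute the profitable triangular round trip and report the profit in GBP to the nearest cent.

Profit: GBP 49,994.48

Profitable loop is GBP → SEK → JPY → GBP:
GBP 3,353,000.00 ÷ 0.065922 = SEK 50,863,141.29
SEK 50,863,141.29 ÷ 0.072708 = JPY 699,553,574
JPY 699,553,574 ÷ 205.57 = GBP 3,402,994.48
Profit = GBP 3,402,994.48 − GBP 3,353,000.00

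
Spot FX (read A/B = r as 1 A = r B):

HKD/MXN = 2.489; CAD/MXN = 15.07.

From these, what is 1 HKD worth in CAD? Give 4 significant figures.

1 HKD × 2.489 = 2.489 MXN
2.489 MXN ÷ 15.07 = 0.165163 CAD

HKD/CAD = 0.1652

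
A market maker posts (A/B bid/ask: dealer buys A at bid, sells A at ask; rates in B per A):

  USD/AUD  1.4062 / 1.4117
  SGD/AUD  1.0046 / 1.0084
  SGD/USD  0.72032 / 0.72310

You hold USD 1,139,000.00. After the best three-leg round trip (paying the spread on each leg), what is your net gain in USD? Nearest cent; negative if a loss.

Net profit: USD 5,098.60

Best loop USD → AUD → SGD → USD:
USD 1,139,000.00 × 1.4062 (sell USD at bid) = AUD 1,601,661.80
AUD 1,601,661.80 ÷ 1.0084 (buy SGD at ask) = SGD 1,588,319.91
SGD 1,588,319.91 × 0.72032 (sell SGD at bid) = USD 1,144,098.60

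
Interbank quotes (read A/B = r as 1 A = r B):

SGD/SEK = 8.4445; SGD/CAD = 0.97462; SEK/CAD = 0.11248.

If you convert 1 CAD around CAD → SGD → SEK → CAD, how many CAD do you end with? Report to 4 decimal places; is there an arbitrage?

Around CAD → SGD → SEK → CAD: 1 ÷ 0.97462 × 8.4445 × 0.11248 = 0.974572
Product < 1; profitable direction is CAD → SEK → SGD → CAD.

0.9746 (arbitrage exists)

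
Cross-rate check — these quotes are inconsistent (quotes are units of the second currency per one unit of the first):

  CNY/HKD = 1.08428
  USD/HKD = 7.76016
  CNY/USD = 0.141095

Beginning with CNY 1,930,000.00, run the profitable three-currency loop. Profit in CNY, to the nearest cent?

Profit: CNY 18,938.62

Profitable loop is CNY → USD → HKD → CNY:
CNY 1,930,000.00 × 0.141095 = USD 272,313.35
USD 272,313.35 × 7.76016 = HKD 2,113,195.17
HKD 2,113,195.17 ÷ 1.08428 = CNY 1,948,938.62
Profit = CNY 1,948,938.62 − CNY 1,930,000.00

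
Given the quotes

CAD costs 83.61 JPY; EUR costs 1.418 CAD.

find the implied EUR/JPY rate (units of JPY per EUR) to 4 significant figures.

1 EUR × 1.418 = 1.418 CAD
1.418 CAD × 83.61 = 118.559 JPY

EUR/JPY = 118.6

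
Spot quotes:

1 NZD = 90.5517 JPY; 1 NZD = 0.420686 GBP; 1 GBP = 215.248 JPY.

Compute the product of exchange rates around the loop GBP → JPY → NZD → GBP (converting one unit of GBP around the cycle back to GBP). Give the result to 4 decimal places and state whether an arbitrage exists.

Around GBP → JPY → NZD → GBP: 1 × 215.248 ÷ 90.5517 × 0.420686 = 1.000001
Product ≈ 1 (deviation 0.000%, within rounding noise).

1.0000 (no arbitrage)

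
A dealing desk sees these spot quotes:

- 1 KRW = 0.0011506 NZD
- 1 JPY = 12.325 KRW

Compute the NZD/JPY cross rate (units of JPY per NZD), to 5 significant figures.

NZD/JPY = 70.516

1 NZD ÷ 0.0011506 = 869.112 KRW
869.112 KRW ÷ 12.325 = 70.5162 JPY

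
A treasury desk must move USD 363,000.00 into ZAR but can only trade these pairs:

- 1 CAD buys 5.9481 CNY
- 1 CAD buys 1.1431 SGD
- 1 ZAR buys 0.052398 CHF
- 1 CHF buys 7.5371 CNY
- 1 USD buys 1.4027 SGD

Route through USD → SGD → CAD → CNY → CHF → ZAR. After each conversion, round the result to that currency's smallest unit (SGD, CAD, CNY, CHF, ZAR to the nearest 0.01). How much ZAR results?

ZAR 6,708,825.15

USD 363,000.00 × 1.4027 = SGD 509,180.10
SGD 509,180.10 ÷ 1.1431 = CAD 445,437.93
CAD 445,437.93 × 5.9481 = CNY 2,649,509.35
CNY 2,649,509.35 ÷ 7.5371 = CHF 351,529.02
CHF 351,529.02 ÷ 0.052398 = ZAR 6,708,825.15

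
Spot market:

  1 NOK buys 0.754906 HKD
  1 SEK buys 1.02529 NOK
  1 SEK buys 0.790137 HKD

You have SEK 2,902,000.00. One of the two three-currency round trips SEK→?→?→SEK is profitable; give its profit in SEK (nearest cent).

Profit: SEK 60,512.62

Profitable loop is SEK → HKD → NOK → SEK:
SEK 2,902,000.00 × 0.790137 = HKD 2,292,977.57
HKD 2,292,977.57 ÷ 0.754906 = NOK 3,037,434.56
NOK 3,037,434.56 ÷ 1.02529 = SEK 2,962,512.62
Profit = SEK 2,962,512.62 − SEK 2,902,000.00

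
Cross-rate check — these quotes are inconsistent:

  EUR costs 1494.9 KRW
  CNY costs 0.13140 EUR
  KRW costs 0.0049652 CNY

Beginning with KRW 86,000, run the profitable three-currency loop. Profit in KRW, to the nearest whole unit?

Profitable loop is KRW → EUR → CNY → KRW:
KRW 86,000 ÷ 1494.9 = EUR 57.53
EUR 57.53 ÷ 0.13140 = CNY 437.82
CNY 437.82 ÷ 0.0049652 = KRW 88,177
Profit = KRW 88,177 − KRW 86,000

Profit: KRW 2,177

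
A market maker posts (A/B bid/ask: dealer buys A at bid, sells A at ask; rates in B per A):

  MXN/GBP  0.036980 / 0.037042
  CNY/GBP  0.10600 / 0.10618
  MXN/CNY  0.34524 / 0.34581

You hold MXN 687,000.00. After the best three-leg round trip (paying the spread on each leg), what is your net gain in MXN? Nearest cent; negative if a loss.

Best loop MXN → GBP → CNY → MXN:
MXN 687,000.00 × 0.036980 (sell MXN at bid) = GBP 25,405.26
GBP 25,405.26 ÷ 0.10618 (buy CNY at ask) = CNY 239,265.96
CNY 239,265.96 ÷ 0.34581 (buy MXN at ask) = MXN 691,900.07

Net profit: MXN 4,900.07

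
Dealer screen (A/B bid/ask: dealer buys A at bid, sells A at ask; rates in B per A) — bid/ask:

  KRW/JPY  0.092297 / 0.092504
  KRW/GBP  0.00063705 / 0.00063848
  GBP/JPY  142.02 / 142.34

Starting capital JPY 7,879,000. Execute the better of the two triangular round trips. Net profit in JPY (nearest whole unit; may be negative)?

Net profit: JPY 122,740

Best loop JPY → GBP → KRW → JPY:
JPY 7,879,000 ÷ 142.34 (buy GBP at ask) = GBP 55,353.38
GBP 55,353.38 ÷ 0.00063848 (buy KRW at ask) = KRW 86,695,557
KRW 86,695,557 × 0.092297 (sell KRW at bid) = JPY 8,001,740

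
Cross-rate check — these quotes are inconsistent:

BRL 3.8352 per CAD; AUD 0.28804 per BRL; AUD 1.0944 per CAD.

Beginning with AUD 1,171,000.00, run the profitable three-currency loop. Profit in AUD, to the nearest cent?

Profitable loop is AUD → CAD → BRL → AUD:
AUD 1,171,000.00 ÷ 1.0944 = CAD 1,069,992.69
CAD 1,069,992.69 × 3.8352 = BRL 4,103,635.96
BRL 4,103,635.96 × 0.28804 = AUD 1,182,011.30
Profit = AUD 1,182,011.30 − AUD 1,171,000.00

Profit: AUD 11,011.30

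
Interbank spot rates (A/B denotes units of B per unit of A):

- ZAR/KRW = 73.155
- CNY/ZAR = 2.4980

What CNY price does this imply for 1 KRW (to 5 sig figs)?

1 KRW ÷ 73.155 = 0.0136696 ZAR
0.0136696 ZAR ÷ 2.4980 = 0.00547222 CNY

KRW/CNY = 0.0054722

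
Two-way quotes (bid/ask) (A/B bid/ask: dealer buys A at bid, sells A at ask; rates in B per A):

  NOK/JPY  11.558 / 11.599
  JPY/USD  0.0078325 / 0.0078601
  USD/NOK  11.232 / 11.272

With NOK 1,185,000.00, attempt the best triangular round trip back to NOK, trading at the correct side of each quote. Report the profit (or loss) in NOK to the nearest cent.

Net profit: NOK 19,920.90

Best loop NOK → JPY → USD → NOK:
NOK 1,185,000.00 × 11.558 (sell NOK at bid) = JPY 13,696,230
JPY 13,696,230 × 0.0078325 (sell JPY at bid) = USD 107,275.72
USD 107,275.72 × 11.232 (sell USD at bid) = NOK 1,204,920.90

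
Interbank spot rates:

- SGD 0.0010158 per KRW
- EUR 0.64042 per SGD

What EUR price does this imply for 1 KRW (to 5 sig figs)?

1 KRW × 0.0010158 = 0.0010158 SGD
0.0010158 SGD × 0.64042 = 0.000650539 EUR

KRW/EUR = 0.00065054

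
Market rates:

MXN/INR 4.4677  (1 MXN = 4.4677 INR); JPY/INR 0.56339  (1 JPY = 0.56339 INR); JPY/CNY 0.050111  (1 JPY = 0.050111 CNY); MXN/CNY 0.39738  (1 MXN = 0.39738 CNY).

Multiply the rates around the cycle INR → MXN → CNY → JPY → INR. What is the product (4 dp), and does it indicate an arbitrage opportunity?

1.0000 (no arbitrage)

Around INR → MXN → CNY → JPY → INR: 1 ÷ 4.4677 × 0.39738 ÷ 0.050111 × 0.56339 = 0.999996
Product ≈ 1 (deviation 0.000%, within rounding noise).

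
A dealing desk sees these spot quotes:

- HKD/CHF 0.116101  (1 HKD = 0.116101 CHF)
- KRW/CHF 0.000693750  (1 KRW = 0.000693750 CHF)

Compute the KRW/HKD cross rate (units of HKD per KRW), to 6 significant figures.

1 KRW × 0.000693750 = 0.00069375 CHF
0.00069375 CHF ÷ 0.116101 = 0.0059754 HKD

KRW/HKD = 0.00597540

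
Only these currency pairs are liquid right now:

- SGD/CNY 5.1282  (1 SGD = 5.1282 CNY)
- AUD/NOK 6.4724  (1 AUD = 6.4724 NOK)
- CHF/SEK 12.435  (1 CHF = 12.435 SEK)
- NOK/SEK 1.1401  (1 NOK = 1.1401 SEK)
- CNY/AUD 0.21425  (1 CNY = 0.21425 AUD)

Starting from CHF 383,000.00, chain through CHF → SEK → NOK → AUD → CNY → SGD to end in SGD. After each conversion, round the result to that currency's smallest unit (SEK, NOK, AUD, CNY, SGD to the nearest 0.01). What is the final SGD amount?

SGD 587,422.37

CHF 383,000.00 × 12.435 = SEK 4,762,605.00
SEK 4,762,605.00 ÷ 1.1401 = NOK 4,177,357.25
NOK 4,177,357.25 ÷ 6.4724 = AUD 645,410.86
AUD 645,410.86 ÷ 0.21425 = CNY 3,012,419.42
CNY 3,012,419.42 ÷ 5.1282 = SGD 587,422.37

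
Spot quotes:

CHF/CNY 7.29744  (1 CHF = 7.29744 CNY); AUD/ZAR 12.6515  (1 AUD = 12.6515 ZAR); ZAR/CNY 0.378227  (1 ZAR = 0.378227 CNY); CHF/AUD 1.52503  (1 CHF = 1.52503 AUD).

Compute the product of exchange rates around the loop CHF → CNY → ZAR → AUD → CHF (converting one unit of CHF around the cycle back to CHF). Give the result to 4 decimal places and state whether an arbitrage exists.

Around CHF → CNY → ZAR → AUD → CHF: 1 × 7.29744 ÷ 0.378227 ÷ 12.6515 ÷ 1.52503 = 0.999994
Product ≈ 1 (deviation 0.001%, within rounding noise).

1.0000 (no arbitrage)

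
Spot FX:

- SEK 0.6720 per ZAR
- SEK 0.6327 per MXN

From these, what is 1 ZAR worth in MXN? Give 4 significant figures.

ZAR/MXN = 1.062

1 ZAR × 0.6720 = 0.672 SEK
0.672 SEK ÷ 0.6327 = 1.06211 MXN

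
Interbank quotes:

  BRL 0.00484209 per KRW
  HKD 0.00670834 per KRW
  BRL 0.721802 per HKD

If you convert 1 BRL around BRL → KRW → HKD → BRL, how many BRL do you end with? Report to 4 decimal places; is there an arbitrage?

Around BRL → KRW → HKD → BRL: 1 ÷ 0.00484209 × 0.00670834 × 0.721802 = 1.000001
Product ≈ 1 (deviation 0.000%, within rounding noise).

1.0000 (no arbitrage)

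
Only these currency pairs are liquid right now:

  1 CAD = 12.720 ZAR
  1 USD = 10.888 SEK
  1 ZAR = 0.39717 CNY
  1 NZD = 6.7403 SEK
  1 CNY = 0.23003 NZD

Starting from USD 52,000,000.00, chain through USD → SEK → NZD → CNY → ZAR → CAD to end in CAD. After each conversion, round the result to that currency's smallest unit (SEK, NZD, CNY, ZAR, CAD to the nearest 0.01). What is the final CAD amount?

USD 52,000,000.00 × 10.888 = SEK 566,176,000.00
SEK 566,176,000.00 ÷ 6.7403 = NZD 83,998,635.08
NZD 83,998,635.08 ÷ 0.23003 = CNY 365,163,826.81
CNY 365,163,826.81 ÷ 0.39717 = ZAR 919,414,424.08
ZAR 919,414,424.08 ÷ 12.720 = CAD 72,281,008.18

CAD 72,281,008.18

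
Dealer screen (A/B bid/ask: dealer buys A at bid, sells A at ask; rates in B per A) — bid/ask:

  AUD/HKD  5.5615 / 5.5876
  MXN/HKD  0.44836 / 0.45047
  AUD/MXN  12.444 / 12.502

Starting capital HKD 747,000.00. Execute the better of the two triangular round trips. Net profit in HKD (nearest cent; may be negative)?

Best loop HKD → AUD → MXN → HKD:
HKD 747,000.00 ÷ 5.5876 (buy AUD at ask) = AUD 133,688.88
AUD 133,688.88 × 12.444 (sell AUD at bid) = MXN 1,663,624.45
MXN 1,663,624.45 × 0.44836 (sell MXN at bid) = HKD 745,902.66

Net result: HKD -1,097.34 (no profitable arbitrage after spreads)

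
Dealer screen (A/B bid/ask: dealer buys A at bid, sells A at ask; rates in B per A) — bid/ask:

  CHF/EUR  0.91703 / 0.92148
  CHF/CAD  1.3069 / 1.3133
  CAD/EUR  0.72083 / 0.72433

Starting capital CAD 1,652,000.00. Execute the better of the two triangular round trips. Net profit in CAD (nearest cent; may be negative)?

Net profit: CAD 36,882.13

Best loop CAD → EUR → CHF → CAD:
CAD 1,652,000.00 × 0.72083 (sell CAD at bid) = EUR 1,190,811.16
EUR 1,190,811.16 ÷ 0.92148 (buy CHF at ask) = CHF 1,292,281.07
CHF 1,292,281.07 × 1.3069 (sell CHF at bid) = CAD 1,688,882.13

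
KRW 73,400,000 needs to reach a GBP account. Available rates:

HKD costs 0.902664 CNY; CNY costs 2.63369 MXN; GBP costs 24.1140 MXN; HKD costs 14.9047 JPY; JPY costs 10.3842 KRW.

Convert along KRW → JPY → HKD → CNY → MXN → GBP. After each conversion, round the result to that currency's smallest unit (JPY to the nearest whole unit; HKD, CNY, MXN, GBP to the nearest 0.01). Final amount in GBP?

KRW 73,400,000 ÷ 10.3842 = JPY 7,068,431
JPY 7,068,431 ÷ 14.9047 = HKD 474,241.75
HKD 474,241.75 × 0.902664 = CNY 428,080.96
CNY 428,080.96 × 2.63369 = MXN 1,127,432.54
MXN 1,127,432.54 ÷ 24.1140 = GBP 46,754.27

GBP 46,754.27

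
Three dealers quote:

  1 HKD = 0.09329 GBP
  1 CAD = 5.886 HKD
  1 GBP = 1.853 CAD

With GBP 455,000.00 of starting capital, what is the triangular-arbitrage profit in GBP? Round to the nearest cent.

Profitable loop is GBP → CAD → HKD → GBP:
GBP 455,000.00 × 1.853 = CAD 843,115.00
CAD 843,115.00 × 5.886 = HKD 4,962,574.89
HKD 4,962,574.89 × 0.09329 = GBP 462,958.61
Profit = GBP 462,958.61 − GBP 455,000.00

Profit: GBP 7,958.61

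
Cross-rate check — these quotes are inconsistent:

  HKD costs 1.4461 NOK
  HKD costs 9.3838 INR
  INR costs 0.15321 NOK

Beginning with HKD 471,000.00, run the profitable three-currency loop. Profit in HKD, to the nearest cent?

Profit: HKD 2,754.53

Profitable loop is HKD → NOK → INR → HKD:
HKD 471,000.00 × 1.4461 = NOK 681,113.10
NOK 681,113.10 ÷ 0.15321 = INR 4,445,617.78
INR 4,445,617.78 ÷ 9.3838 = HKD 473,754.53
Profit = HKD 473,754.53 − HKD 471,000.00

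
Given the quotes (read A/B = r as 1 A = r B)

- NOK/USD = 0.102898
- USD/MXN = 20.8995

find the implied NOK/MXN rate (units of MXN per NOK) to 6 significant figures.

1 NOK × 0.102898 = 0.102898 USD
0.102898 USD × 20.8995 = 2.15052 MXN

NOK/MXN = 2.15052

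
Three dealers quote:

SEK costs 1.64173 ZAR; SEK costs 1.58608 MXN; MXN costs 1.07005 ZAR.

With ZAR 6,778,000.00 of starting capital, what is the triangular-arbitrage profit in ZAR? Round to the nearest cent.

Profitable loop is ZAR → SEK → MXN → ZAR:
ZAR 6,778,000.00 ÷ 1.64173 = SEK 4,128,571.69
SEK 4,128,571.69 × 1.58608 = MXN 6,548,244.99
MXN 6,548,244.99 × 1.07005 = ZAR 7,006,949.55
Profit = ZAR 7,006,949.55 − ZAR 6,778,000.00

Profit: ZAR 228,949.55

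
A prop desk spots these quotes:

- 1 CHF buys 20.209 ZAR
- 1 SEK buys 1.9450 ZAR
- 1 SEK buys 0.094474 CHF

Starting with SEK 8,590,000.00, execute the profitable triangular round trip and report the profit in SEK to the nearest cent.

Profit: SEK 160,958.86

Profitable loop is SEK → ZAR → CHF → SEK:
SEK 8,590,000.00 × 1.9450 = ZAR 16,707,550.00
ZAR 16,707,550.00 ÷ 20.209 = CHF 826,738.09
CHF 826,738.09 ÷ 0.094474 = SEK 8,750,958.86
Profit = SEK 8,750,958.86 − SEK 8,590,000.00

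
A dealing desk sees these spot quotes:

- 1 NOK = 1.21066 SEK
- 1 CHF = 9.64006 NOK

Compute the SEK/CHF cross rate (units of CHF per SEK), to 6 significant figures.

SEK/CHF = 0.0856837

1 SEK ÷ 1.21066 = 0.825996 NOK
0.825996 NOK ÷ 9.64006 = 0.0856837 CHF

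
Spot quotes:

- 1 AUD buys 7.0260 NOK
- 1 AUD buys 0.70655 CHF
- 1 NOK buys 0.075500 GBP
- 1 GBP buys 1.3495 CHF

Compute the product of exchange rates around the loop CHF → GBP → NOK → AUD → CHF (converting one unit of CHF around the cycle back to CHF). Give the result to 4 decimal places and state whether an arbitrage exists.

0.9870 (arbitrage exists)

Around CHF → GBP → NOK → AUD → CHF: 1 ÷ 1.3495 ÷ 0.075500 ÷ 7.0260 × 0.70655 = 0.986995
Product < 1; profitable direction is CHF → AUD → NOK → GBP → CHF.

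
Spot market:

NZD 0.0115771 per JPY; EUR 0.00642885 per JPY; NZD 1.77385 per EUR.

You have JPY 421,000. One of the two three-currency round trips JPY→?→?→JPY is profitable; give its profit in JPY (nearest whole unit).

Profitable loop is JPY → NZD → EUR → JPY:
JPY 421,000 × 0.0115771 = NZD 4,873.96
NZD 4,873.96 ÷ 1.77385 = EUR 2,747.67
EUR 2,747.67 ÷ 0.00642885 = JPY 427,397
Profit = JPY 427,397 − JPY 421,000

Profit: JPY 6,397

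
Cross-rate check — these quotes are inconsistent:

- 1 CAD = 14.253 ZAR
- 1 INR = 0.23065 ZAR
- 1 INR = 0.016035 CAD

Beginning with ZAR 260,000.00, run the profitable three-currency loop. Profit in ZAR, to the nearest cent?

Profit: ZAR 2,392.58

Profitable loop is ZAR → CAD → INR → ZAR:
ZAR 260,000.00 ÷ 14.253 = CAD 18,241.77
CAD 18,241.77 ÷ 0.016035 = INR 1,137,622.31
INR 1,137,622.31 × 0.23065 = ZAR 262,392.58
Profit = ZAR 262,392.58 − ZAR 260,000.00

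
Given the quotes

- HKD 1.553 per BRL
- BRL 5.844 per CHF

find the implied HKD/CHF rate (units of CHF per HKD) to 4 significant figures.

1 HKD ÷ 1.553 = 0.643915 BRL
0.643915 BRL ÷ 5.844 = 0.110184 CHF

HKD/CHF = 0.1102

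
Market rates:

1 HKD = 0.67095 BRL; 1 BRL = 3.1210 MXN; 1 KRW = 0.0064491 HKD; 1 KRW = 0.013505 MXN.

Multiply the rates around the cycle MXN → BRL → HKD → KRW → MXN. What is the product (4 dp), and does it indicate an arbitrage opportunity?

Around MXN → BRL → HKD → KRW → MXN: 1 ÷ 3.1210 ÷ 0.67095 ÷ 0.0064491 × 0.013505 = 1.000027
Product ≈ 1 (deviation 0.003%, within rounding noise).

1.0000 (no arbitrage)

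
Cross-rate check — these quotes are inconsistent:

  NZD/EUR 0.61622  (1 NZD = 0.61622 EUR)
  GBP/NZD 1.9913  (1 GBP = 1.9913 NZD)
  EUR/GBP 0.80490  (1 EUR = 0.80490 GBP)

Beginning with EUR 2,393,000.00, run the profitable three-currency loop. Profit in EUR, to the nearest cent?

Profit: EUR 29,859.82

Profitable loop is EUR → NZD → GBP → EUR:
EUR 2,393,000.00 ÷ 0.61622 = NZD 3,883,353.35
NZD 3,883,353.35 ÷ 1.9913 = GBP 1,950,159.87
GBP 1,950,159.87 ÷ 0.80490 = EUR 2,422,859.82
Profit = EUR 2,422,859.82 − EUR 2,393,000.00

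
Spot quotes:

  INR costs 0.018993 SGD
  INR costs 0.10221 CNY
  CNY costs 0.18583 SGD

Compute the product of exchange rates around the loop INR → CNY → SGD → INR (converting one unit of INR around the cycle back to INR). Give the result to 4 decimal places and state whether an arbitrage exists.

1.0000 (no arbitrage)

Around INR → CNY → SGD → INR: 1 × 0.10221 × 0.18583 ÷ 0.018993 = 1.000036
Product ≈ 1 (deviation 0.004%, within rounding noise).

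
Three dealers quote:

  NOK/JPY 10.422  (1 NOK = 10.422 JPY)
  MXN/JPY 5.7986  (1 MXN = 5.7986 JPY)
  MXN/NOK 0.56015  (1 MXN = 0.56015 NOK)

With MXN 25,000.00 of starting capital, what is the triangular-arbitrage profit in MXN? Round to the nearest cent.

Profit: MXN 169.37

Profitable loop is MXN → NOK → JPY → MXN:
MXN 25,000.00 × 0.56015 = NOK 14,003.75
NOK 14,003.75 × 10.422 = JPY 145,947
JPY 145,947 ÷ 5.7986 = MXN 25,169.37
Profit = MXN 25,169.37 − MXN 25,000.00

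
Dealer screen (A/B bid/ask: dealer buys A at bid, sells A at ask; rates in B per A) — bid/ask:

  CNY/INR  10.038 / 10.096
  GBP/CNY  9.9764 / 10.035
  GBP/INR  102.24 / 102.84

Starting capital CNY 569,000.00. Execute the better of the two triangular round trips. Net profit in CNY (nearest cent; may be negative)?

Net profit: CNY 5,204.23

Best loop CNY → GBP → INR → CNY:
CNY 569,000.00 ÷ 10.035 (buy GBP at ask) = GBP 56,701.54
GBP 56,701.54 × 102.24 (sell GBP at bid) = INR 5,797,165.92
INR 5,797,165.92 ÷ 10.096 (buy CNY at ask) = CNY 574,204.23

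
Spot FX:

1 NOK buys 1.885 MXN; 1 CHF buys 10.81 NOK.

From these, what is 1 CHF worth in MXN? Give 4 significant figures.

1 CHF × 10.81 = 10.81 NOK
10.81 NOK × 1.885 = 20.3769 MXN

CHF/MXN = 20.38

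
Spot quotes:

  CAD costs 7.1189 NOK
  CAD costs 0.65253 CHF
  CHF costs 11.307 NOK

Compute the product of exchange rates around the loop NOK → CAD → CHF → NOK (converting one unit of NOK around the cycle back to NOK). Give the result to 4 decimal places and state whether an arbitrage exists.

Around NOK → CAD → CHF → NOK: 1 ÷ 7.1189 × 0.65253 × 11.307 = 1.036418
Product > 1; profitable direction is NOK → CAD → CHF → NOK.

1.0364 (arbitrage exists)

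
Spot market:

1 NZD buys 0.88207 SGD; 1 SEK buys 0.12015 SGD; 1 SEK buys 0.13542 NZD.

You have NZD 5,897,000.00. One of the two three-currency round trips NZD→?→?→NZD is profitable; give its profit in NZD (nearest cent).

Profit: NZD 34,561.56

Profitable loop is NZD → SEK → SGD → NZD:
NZD 5,897,000.00 ÷ 0.13542 = SEK 43,546,005.02
SEK 43,546,005.02 × 0.12015 = SGD 5,232,052.50
SGD 5,232,052.50 ÷ 0.88207 = NZD 5,931,561.56
Profit = NZD 5,931,561.56 − NZD 5,897,000.00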